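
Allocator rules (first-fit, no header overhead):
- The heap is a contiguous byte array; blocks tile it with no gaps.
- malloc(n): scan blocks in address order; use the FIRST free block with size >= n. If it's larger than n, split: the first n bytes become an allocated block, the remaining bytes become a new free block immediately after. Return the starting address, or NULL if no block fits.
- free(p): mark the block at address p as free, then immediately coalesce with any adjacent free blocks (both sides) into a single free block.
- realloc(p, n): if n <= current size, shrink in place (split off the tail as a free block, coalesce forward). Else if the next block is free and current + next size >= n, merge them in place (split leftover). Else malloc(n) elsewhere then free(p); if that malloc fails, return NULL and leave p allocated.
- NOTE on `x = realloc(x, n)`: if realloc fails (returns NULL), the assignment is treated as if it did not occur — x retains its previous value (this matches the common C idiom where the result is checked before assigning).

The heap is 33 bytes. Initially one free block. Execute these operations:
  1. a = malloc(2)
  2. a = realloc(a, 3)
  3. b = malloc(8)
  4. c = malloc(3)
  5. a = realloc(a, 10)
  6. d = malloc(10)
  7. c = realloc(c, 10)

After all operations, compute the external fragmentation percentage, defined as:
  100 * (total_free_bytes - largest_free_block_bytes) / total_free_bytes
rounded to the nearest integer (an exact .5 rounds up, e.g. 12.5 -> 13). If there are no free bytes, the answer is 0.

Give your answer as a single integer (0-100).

Op 1: a = malloc(2) -> a = 0; heap: [0-1 ALLOC][2-32 FREE]
Op 2: a = realloc(a, 3) -> a = 0; heap: [0-2 ALLOC][3-32 FREE]
Op 3: b = malloc(8) -> b = 3; heap: [0-2 ALLOC][3-10 ALLOC][11-32 FREE]
Op 4: c = malloc(3) -> c = 11; heap: [0-2 ALLOC][3-10 ALLOC][11-13 ALLOC][14-32 FREE]
Op 5: a = realloc(a, 10) -> a = 14; heap: [0-2 FREE][3-10 ALLOC][11-13 ALLOC][14-23 ALLOC][24-32 FREE]
Op 6: d = malloc(10) -> d = NULL; heap: [0-2 FREE][3-10 ALLOC][11-13 ALLOC][14-23 ALLOC][24-32 FREE]
Op 7: c = realloc(c, 10) -> NULL (c unchanged); heap: [0-2 FREE][3-10 ALLOC][11-13 ALLOC][14-23 ALLOC][24-32 FREE]
Free blocks: [3 9] total_free=12 largest=9 -> 100*(12-9)/12 = 300/12 = 25

Answer: 25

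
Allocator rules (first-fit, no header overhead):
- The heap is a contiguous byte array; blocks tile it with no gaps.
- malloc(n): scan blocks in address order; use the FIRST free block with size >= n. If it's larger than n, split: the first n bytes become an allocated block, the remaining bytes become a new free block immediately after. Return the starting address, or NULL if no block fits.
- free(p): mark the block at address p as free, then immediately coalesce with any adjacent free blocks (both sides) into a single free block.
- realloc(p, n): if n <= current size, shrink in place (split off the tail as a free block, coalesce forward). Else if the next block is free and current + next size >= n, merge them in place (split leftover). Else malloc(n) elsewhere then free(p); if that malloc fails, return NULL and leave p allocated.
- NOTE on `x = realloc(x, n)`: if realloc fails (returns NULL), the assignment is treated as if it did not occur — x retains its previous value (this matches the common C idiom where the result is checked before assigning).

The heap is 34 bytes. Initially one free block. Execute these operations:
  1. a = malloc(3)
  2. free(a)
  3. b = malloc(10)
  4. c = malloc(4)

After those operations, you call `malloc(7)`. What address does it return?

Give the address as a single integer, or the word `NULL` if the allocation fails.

Op 1: a = malloc(3) -> a = 0; heap: [0-2 ALLOC][3-33 FREE]
Op 2: free(a) -> (freed a); heap: [0-33 FREE]
Op 3: b = malloc(10) -> b = 0; heap: [0-9 ALLOC][10-33 FREE]
Op 4: c = malloc(4) -> c = 10; heap: [0-9 ALLOC][10-13 ALLOC][14-33 FREE]
malloc(7): first-fit scan over [0-9 ALLOC][10-13 ALLOC][14-33 FREE] -> 14

Answer: 14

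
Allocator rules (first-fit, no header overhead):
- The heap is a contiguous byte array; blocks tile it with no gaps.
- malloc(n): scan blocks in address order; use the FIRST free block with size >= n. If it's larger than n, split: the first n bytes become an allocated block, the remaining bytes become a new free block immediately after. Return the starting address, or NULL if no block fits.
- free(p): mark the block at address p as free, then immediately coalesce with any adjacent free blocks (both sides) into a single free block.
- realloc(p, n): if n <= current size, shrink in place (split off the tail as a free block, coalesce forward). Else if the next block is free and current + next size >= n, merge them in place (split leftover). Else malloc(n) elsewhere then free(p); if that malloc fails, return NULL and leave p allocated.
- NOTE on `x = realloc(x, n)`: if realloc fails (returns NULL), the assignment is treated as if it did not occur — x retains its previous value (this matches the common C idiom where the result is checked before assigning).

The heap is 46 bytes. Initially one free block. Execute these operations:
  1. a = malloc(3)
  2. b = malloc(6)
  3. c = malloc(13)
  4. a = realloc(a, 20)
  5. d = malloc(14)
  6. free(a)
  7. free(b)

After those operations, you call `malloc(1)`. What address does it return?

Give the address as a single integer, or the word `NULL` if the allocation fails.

Answer: 0

Derivation:
Op 1: a = malloc(3) -> a = 0; heap: [0-2 ALLOC][3-45 FREE]
Op 2: b = malloc(6) -> b = 3; heap: [0-2 ALLOC][3-8 ALLOC][9-45 FREE]
Op 3: c = malloc(13) -> c = 9; heap: [0-2 ALLOC][3-8 ALLOC][9-21 ALLOC][22-45 FREE]
Op 4: a = realloc(a, 20) -> a = 22; heap: [0-2 FREE][3-8 ALLOC][9-21 ALLOC][22-41 ALLOC][42-45 FREE]
Op 5: d = malloc(14) -> d = NULL; heap: [0-2 FREE][3-8 ALLOC][9-21 ALLOC][22-41 ALLOC][42-45 FREE]
Op 6: free(a) -> (freed a); heap: [0-2 FREE][3-8 ALLOC][9-21 ALLOC][22-45 FREE]
Op 7: free(b) -> (freed b); heap: [0-8 FREE][9-21 ALLOC][22-45 FREE]
malloc(1): first-fit scan over [0-8 FREE][9-21 ALLOC][22-45 FREE] -> 0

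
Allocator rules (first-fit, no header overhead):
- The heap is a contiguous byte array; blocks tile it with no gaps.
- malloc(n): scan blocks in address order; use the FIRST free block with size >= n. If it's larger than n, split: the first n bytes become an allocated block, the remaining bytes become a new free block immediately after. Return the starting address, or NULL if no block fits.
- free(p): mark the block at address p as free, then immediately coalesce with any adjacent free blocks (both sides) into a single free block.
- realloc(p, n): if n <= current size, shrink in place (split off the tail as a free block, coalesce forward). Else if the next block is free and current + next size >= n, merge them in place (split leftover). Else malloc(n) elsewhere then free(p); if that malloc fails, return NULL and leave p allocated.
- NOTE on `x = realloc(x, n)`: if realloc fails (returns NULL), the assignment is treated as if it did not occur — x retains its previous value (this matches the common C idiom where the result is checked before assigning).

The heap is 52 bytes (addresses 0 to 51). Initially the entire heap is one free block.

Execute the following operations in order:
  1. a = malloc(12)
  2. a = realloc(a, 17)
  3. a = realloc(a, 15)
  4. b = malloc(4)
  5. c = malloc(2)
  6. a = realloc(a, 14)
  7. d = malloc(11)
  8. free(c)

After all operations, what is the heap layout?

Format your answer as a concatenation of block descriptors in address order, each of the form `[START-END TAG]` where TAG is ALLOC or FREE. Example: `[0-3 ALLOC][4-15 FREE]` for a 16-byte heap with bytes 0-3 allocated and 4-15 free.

Op 1: a = malloc(12) -> a = 0; heap: [0-11 ALLOC][12-51 FREE]
Op 2: a = realloc(a, 17) -> a = 0; heap: [0-16 ALLOC][17-51 FREE]
Op 3: a = realloc(a, 15) -> a = 0; heap: [0-14 ALLOC][15-51 FREE]
Op 4: b = malloc(4) -> b = 15; heap: [0-14 ALLOC][15-18 ALLOC][19-51 FREE]
Op 5: c = malloc(2) -> c = 19; heap: [0-14 ALLOC][15-18 ALLOC][19-20 ALLOC][21-51 FREE]
Op 6: a = realloc(a, 14) -> a = 0; heap: [0-13 ALLOC][14-14 FREE][15-18 ALLOC][19-20 ALLOC][21-51 FREE]
Op 7: d = malloc(11) -> d = 21; heap: [0-13 ALLOC][14-14 FREE][15-18 ALLOC][19-20 ALLOC][21-31 ALLOC][32-51 FREE]
Op 8: free(c) -> (freed c); heap: [0-13 ALLOC][14-14 FREE][15-18 ALLOC][19-20 FREE][21-31 ALLOC][32-51 FREE]

Answer: [0-13 ALLOC][14-14 FREE][15-18 ALLOC][19-20 FREE][21-31 ALLOC][32-51 FREE]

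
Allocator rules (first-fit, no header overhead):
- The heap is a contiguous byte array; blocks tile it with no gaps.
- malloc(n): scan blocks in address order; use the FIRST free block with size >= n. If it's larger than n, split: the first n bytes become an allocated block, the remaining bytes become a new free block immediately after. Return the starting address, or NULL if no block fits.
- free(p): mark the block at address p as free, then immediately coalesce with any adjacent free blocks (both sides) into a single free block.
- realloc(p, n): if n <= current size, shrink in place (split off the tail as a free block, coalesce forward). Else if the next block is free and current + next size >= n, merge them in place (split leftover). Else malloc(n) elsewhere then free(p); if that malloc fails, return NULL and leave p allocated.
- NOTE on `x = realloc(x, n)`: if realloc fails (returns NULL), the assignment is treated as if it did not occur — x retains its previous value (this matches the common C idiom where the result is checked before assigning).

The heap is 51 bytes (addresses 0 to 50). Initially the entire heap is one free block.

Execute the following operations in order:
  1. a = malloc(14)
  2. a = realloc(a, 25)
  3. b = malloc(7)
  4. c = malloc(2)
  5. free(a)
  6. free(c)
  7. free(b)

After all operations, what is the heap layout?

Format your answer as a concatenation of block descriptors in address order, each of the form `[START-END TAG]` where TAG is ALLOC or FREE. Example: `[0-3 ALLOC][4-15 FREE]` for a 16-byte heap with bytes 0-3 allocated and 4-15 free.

Op 1: a = malloc(14) -> a = 0; heap: [0-13 ALLOC][14-50 FREE]
Op 2: a = realloc(a, 25) -> a = 0; heap: [0-24 ALLOC][25-50 FREE]
Op 3: b = malloc(7) -> b = 25; heap: [0-24 ALLOC][25-31 ALLOC][32-50 FREE]
Op 4: c = malloc(2) -> c = 32; heap: [0-24 ALLOC][25-31 ALLOC][32-33 ALLOC][34-50 FREE]
Op 5: free(a) -> (freed a); heap: [0-24 FREE][25-31 ALLOC][32-33 ALLOC][34-50 FREE]
Op 6: free(c) -> (freed c); heap: [0-24 FREE][25-31 ALLOC][32-50 FREE]
Op 7: free(b) -> (freed b); heap: [0-50 FREE]

Answer: [0-50 FREE]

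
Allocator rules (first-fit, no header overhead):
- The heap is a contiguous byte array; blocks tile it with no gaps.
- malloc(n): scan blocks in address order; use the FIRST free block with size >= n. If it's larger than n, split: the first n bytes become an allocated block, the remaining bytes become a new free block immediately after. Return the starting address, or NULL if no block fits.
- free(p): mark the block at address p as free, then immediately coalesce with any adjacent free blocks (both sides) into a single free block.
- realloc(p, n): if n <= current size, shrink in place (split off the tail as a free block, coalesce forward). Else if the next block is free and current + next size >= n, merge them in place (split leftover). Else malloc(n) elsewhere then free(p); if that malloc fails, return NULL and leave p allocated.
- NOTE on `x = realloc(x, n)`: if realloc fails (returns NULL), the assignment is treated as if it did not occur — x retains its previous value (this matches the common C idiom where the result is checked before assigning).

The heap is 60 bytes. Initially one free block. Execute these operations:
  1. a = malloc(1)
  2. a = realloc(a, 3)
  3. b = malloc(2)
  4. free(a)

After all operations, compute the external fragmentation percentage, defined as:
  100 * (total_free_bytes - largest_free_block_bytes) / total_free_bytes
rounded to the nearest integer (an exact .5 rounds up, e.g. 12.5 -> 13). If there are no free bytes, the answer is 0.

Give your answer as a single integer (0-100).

Answer: 5

Derivation:
Op 1: a = malloc(1) -> a = 0; heap: [0-0 ALLOC][1-59 FREE]
Op 2: a = realloc(a, 3) -> a = 0; heap: [0-2 ALLOC][3-59 FREE]
Op 3: b = malloc(2) -> b = 3; heap: [0-2 ALLOC][3-4 ALLOC][5-59 FREE]
Op 4: free(a) -> (freed a); heap: [0-2 FREE][3-4 ALLOC][5-59 FREE]
Free blocks: [3 55] total_free=58 largest=55 -> 100*(58-55)/58 = 300/58 ≈ 5.172 -> rounds to 5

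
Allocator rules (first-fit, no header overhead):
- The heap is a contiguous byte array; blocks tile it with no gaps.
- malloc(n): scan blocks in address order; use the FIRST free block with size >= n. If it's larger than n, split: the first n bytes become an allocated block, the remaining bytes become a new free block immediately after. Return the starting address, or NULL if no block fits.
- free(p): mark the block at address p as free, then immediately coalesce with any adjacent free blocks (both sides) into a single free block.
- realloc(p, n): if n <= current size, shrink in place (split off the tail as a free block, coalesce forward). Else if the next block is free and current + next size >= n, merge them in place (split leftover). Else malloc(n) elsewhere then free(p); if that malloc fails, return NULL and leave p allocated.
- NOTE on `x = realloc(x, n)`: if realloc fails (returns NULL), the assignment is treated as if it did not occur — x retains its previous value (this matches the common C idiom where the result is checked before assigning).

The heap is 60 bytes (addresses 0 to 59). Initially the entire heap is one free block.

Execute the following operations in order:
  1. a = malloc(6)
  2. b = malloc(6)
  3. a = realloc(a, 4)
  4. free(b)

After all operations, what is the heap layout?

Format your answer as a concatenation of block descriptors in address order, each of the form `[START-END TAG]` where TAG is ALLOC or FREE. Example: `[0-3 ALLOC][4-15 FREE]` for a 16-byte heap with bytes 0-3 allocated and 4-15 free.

Op 1: a = malloc(6) -> a = 0; heap: [0-5 ALLOC][6-59 FREE]
Op 2: b = malloc(6) -> b = 6; heap: [0-5 ALLOC][6-11 ALLOC][12-59 FREE]
Op 3: a = realloc(a, 4) -> a = 0; heap: [0-3 ALLOC][4-5 FREE][6-11 ALLOC][12-59 FREE]
Op 4: free(b) -> (freed b); heap: [0-3 ALLOC][4-59 FREE]

Answer: [0-3 ALLOC][4-59 FREE]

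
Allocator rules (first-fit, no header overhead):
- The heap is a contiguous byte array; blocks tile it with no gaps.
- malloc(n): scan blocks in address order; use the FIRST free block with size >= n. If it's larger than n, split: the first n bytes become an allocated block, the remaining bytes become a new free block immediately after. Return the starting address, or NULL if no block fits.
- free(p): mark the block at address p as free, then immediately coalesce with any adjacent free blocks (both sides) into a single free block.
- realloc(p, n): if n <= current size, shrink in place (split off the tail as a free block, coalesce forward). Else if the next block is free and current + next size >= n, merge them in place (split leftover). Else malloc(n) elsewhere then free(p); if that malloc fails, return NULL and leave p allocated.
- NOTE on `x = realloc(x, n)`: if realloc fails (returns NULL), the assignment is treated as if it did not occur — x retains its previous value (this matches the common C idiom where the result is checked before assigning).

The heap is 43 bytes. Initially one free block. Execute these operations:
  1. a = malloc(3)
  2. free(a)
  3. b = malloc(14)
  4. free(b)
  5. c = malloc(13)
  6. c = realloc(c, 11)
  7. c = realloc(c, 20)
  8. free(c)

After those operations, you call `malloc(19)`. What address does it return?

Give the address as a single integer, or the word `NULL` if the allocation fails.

Answer: 0

Derivation:
Op 1: a = malloc(3) -> a = 0; heap: [0-2 ALLOC][3-42 FREE]
Op 2: free(a) -> (freed a); heap: [0-42 FREE]
Op 3: b = malloc(14) -> b = 0; heap: [0-13 ALLOC][14-42 FREE]
Op 4: free(b) -> (freed b); heap: [0-42 FREE]
Op 5: c = malloc(13) -> c = 0; heap: [0-12 ALLOC][13-42 FREE]
Op 6: c = realloc(c, 11) -> c = 0; heap: [0-10 ALLOC][11-42 FREE]
Op 7: c = realloc(c, 20) -> c = 0; heap: [0-19 ALLOC][20-42 FREE]
Op 8: free(c) -> (freed c); heap: [0-42 FREE]
malloc(19): first-fit scan over [0-42 FREE] -> 0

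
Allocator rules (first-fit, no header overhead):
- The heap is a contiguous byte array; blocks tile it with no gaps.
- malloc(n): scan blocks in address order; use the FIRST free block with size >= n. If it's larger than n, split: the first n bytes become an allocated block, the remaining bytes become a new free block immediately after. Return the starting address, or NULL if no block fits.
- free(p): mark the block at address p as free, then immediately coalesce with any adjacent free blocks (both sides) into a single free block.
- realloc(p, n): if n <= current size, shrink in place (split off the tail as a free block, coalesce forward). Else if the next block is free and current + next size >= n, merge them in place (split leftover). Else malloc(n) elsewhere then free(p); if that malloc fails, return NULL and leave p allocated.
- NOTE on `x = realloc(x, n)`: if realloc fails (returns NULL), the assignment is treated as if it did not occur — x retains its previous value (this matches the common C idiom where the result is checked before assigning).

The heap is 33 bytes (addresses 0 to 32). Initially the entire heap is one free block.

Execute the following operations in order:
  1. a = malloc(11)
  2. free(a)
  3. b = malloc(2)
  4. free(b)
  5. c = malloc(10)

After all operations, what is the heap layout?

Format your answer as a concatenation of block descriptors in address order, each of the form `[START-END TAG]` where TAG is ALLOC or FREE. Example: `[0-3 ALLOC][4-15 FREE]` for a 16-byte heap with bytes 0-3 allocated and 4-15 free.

Op 1: a = malloc(11) -> a = 0; heap: [0-10 ALLOC][11-32 FREE]
Op 2: free(a) -> (freed a); heap: [0-32 FREE]
Op 3: b = malloc(2) -> b = 0; heap: [0-1 ALLOC][2-32 FREE]
Op 4: free(b) -> (freed b); heap: [0-32 FREE]
Op 5: c = malloc(10) -> c = 0; heap: [0-9 ALLOC][10-32 FREE]

Answer: [0-9 ALLOC][10-32 FREE]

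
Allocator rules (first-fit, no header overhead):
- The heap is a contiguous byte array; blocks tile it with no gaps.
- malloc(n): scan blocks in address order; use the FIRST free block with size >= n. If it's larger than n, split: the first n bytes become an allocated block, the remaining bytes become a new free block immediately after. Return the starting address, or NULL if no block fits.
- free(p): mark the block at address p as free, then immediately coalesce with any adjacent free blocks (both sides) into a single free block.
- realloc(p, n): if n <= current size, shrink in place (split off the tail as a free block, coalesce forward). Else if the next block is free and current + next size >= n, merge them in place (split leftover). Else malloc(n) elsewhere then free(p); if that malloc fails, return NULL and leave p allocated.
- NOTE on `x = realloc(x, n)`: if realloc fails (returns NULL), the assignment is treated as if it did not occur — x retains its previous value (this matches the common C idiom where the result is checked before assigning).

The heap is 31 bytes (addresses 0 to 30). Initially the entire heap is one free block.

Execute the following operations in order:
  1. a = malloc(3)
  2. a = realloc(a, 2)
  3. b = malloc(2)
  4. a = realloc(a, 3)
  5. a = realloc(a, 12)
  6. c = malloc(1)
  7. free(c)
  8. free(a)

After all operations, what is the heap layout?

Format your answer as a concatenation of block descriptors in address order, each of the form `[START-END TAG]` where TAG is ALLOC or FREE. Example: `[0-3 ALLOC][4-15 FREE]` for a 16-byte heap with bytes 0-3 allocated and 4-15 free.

Answer: [0-1 FREE][2-3 ALLOC][4-30 FREE]

Derivation:
Op 1: a = malloc(3) -> a = 0; heap: [0-2 ALLOC][3-30 FREE]
Op 2: a = realloc(a, 2) -> a = 0; heap: [0-1 ALLOC][2-30 FREE]
Op 3: b = malloc(2) -> b = 2; heap: [0-1 ALLOC][2-3 ALLOC][4-30 FREE]
Op 4: a = realloc(a, 3) -> a = 4; heap: [0-1 FREE][2-3 ALLOC][4-6 ALLOC][7-30 FREE]
Op 5: a = realloc(a, 12) -> a = 4; heap: [0-1 FREE][2-3 ALLOC][4-15 ALLOC][16-30 FREE]
Op 6: c = malloc(1) -> c = 0; heap: [0-0 ALLOC][1-1 FREE][2-3 ALLOC][4-15 ALLOC][16-30 FREE]
Op 7: free(c) -> (freed c); heap: [0-1 FREE][2-3 ALLOC][4-15 ALLOC][16-30 FREE]
Op 8: free(a) -> (freed a); heap: [0-1 FREE][2-3 ALLOC][4-30 FREE]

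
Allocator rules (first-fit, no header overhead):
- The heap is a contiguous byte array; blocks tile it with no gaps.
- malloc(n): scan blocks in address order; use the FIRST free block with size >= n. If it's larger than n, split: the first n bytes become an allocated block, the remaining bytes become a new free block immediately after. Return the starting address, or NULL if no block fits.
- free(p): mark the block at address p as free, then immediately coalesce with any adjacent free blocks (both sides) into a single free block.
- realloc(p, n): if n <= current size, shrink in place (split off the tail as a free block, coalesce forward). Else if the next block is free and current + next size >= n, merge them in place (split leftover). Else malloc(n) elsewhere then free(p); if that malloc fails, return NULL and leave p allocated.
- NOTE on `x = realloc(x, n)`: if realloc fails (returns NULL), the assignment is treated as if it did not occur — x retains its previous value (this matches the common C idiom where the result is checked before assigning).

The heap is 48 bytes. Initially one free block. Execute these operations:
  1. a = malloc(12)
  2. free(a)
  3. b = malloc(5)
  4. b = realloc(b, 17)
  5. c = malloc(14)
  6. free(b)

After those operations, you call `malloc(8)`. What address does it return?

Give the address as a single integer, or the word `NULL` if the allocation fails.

Answer: 0

Derivation:
Op 1: a = malloc(12) -> a = 0; heap: [0-11 ALLOC][12-47 FREE]
Op 2: free(a) -> (freed a); heap: [0-47 FREE]
Op 3: b = malloc(5) -> b = 0; heap: [0-4 ALLOC][5-47 FREE]
Op 4: b = realloc(b, 17) -> b = 0; heap: [0-16 ALLOC][17-47 FREE]
Op 5: c = malloc(14) -> c = 17; heap: [0-16 ALLOC][17-30 ALLOC][31-47 FREE]
Op 6: free(b) -> (freed b); heap: [0-16 FREE][17-30 ALLOC][31-47 FREE]
malloc(8): first-fit scan over [0-16 FREE][17-30 ALLOC][31-47 FREE] -> 0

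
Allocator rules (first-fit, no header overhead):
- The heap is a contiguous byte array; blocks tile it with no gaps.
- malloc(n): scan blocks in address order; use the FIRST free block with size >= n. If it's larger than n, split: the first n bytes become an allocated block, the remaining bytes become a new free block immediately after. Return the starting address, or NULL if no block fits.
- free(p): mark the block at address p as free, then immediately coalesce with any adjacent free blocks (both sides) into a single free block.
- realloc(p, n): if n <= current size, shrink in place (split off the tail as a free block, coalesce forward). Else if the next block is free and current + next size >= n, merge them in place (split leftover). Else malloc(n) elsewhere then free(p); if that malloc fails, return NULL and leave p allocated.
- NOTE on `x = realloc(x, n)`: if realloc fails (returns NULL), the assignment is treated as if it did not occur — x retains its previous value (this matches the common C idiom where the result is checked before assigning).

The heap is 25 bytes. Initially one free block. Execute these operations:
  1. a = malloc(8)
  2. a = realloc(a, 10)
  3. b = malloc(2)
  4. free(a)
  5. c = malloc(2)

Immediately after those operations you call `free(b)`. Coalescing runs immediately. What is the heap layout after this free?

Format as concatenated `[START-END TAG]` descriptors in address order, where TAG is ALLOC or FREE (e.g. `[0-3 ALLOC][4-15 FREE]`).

Op 1: a = malloc(8) -> a = 0; heap: [0-7 ALLOC][8-24 FREE]
Op 2: a = realloc(a, 10) -> a = 0; heap: [0-9 ALLOC][10-24 FREE]
Op 3: b = malloc(2) -> b = 10; heap: [0-9 ALLOC][10-11 ALLOC][12-24 FREE]
Op 4: free(a) -> (freed a); heap: [0-9 FREE][10-11 ALLOC][12-24 FREE]
Op 5: c = malloc(2) -> c = 0; heap: [0-1 ALLOC][2-9 FREE][10-11 ALLOC][12-24 FREE]
free(b): b = 10 -> block [10-11 ALLOC]; mark free, coalesce with adjacent free neighbors -> [0-1 ALLOC][2-24 FREE]

Answer: [0-1 ALLOC][2-24 FREE]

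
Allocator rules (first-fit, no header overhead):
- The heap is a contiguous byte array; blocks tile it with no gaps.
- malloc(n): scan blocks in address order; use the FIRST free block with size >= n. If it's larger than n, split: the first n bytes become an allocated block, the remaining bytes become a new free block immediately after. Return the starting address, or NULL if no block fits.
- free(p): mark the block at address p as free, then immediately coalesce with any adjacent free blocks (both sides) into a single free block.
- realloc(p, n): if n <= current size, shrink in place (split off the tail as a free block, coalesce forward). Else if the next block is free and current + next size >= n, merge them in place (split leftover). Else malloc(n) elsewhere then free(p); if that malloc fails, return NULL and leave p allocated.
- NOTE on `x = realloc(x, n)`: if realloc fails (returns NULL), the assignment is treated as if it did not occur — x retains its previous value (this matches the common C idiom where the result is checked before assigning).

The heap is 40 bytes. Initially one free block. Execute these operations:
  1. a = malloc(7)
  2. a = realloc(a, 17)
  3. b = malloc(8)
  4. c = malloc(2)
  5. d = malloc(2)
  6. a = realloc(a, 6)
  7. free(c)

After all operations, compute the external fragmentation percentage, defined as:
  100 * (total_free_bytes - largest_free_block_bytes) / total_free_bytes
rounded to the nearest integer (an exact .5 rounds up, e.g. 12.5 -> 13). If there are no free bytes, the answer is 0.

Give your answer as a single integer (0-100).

Op 1: a = malloc(7) -> a = 0; heap: [0-6 ALLOC][7-39 FREE]
Op 2: a = realloc(a, 17) -> a = 0; heap: [0-16 ALLOC][17-39 FREE]
Op 3: b = malloc(8) -> b = 17; heap: [0-16 ALLOC][17-24 ALLOC][25-39 FREE]
Op 4: c = malloc(2) -> c = 25; heap: [0-16 ALLOC][17-24 ALLOC][25-26 ALLOC][27-39 FREE]
Op 5: d = malloc(2) -> d = 27; heap: [0-16 ALLOC][17-24 ALLOC][25-26 ALLOC][27-28 ALLOC][29-39 FREE]
Op 6: a = realloc(a, 6) -> a = 0; heap: [0-5 ALLOC][6-16 FREE][17-24 ALLOC][25-26 ALLOC][27-28 ALLOC][29-39 FREE]
Op 7: free(c) -> (freed c); heap: [0-5 ALLOC][6-16 FREE][17-24 ALLOC][25-26 FREE][27-28 ALLOC][29-39 FREE]
Free blocks: [11 2 11] total_free=24 largest=11 -> 100*(24-11)/24 = 1300/24 ≈ 54.167 -> rounds to 54

Answer: 54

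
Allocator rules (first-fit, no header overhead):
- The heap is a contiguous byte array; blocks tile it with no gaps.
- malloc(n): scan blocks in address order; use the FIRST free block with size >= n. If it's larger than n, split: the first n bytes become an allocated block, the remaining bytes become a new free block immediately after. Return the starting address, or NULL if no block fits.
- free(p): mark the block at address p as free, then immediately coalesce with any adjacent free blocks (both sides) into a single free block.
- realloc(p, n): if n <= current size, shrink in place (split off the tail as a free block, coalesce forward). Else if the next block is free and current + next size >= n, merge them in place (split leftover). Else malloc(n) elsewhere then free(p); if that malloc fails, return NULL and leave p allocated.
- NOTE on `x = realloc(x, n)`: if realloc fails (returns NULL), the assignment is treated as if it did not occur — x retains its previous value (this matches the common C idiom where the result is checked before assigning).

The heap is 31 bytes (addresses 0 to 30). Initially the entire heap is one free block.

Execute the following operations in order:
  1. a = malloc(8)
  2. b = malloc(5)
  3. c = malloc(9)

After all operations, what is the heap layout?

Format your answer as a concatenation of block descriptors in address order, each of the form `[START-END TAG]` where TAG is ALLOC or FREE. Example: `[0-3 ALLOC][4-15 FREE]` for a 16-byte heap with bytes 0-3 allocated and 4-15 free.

Op 1: a = malloc(8) -> a = 0; heap: [0-7 ALLOC][8-30 FREE]
Op 2: b = malloc(5) -> b = 8; heap: [0-7 ALLOC][8-12 ALLOC][13-30 FREE]
Op 3: c = malloc(9) -> c = 13; heap: [0-7 ALLOC][8-12 ALLOC][13-21 ALLOC][22-30 FREE]

Answer: [0-7 ALLOC][8-12 ALLOC][13-21 ALLOC][22-30 FREE]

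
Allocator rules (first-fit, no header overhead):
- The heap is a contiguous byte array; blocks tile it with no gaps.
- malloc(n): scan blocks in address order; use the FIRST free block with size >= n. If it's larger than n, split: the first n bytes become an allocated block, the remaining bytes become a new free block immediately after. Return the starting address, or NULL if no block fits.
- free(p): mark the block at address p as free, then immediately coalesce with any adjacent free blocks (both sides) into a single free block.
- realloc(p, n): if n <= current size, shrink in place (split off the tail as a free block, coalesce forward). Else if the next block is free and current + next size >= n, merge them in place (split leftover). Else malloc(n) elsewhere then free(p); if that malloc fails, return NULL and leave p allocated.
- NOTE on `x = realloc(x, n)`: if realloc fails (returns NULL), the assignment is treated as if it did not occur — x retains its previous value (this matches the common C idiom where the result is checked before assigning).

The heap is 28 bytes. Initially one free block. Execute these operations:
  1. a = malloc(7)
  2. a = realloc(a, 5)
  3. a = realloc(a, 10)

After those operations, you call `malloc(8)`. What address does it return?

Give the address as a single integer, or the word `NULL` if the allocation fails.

Answer: 10

Derivation:
Op 1: a = malloc(7) -> a = 0; heap: [0-6 ALLOC][7-27 FREE]
Op 2: a = realloc(a, 5) -> a = 0; heap: [0-4 ALLOC][5-27 FREE]
Op 3: a = realloc(a, 10) -> a = 0; heap: [0-9 ALLOC][10-27 FREE]
malloc(8): first-fit scan over [0-9 ALLOC][10-27 FREE] -> 10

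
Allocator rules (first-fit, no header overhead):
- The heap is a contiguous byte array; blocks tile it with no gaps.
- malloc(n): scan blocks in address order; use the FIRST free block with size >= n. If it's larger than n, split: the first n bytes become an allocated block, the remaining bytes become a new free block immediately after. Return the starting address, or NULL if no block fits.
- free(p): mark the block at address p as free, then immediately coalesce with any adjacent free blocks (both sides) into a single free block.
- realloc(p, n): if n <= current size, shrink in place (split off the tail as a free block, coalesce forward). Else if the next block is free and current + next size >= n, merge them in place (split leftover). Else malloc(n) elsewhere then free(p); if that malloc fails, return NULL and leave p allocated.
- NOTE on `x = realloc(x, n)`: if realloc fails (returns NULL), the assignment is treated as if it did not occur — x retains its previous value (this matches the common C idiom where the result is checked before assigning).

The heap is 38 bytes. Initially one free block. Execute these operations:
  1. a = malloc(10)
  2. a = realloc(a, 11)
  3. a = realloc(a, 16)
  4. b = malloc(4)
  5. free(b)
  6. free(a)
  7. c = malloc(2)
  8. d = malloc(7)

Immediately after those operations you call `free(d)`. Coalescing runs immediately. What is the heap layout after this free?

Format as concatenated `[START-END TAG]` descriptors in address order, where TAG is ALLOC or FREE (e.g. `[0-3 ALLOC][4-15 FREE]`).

Op 1: a = malloc(10) -> a = 0; heap: [0-9 ALLOC][10-37 FREE]
Op 2: a = realloc(a, 11) -> a = 0; heap: [0-10 ALLOC][11-37 FREE]
Op 3: a = realloc(a, 16) -> a = 0; heap: [0-15 ALLOC][16-37 FREE]
Op 4: b = malloc(4) -> b = 16; heap: [0-15 ALLOC][16-19 ALLOC][20-37 FREE]
Op 5: free(b) -> (freed b); heap: [0-15 ALLOC][16-37 FREE]
Op 6: free(a) -> (freed a); heap: [0-37 FREE]
Op 7: c = malloc(2) -> c = 0; heap: [0-1 ALLOC][2-37 FREE]
Op 8: d = malloc(7) -> d = 2; heap: [0-1 ALLOC][2-8 ALLOC][9-37 FREE]
free(d): d = 2 -> block [2-8 ALLOC]; mark free, coalesce with adjacent free neighbors -> [0-1 ALLOC][2-37 FREE]

Answer: [0-1 ALLOC][2-37 FREE]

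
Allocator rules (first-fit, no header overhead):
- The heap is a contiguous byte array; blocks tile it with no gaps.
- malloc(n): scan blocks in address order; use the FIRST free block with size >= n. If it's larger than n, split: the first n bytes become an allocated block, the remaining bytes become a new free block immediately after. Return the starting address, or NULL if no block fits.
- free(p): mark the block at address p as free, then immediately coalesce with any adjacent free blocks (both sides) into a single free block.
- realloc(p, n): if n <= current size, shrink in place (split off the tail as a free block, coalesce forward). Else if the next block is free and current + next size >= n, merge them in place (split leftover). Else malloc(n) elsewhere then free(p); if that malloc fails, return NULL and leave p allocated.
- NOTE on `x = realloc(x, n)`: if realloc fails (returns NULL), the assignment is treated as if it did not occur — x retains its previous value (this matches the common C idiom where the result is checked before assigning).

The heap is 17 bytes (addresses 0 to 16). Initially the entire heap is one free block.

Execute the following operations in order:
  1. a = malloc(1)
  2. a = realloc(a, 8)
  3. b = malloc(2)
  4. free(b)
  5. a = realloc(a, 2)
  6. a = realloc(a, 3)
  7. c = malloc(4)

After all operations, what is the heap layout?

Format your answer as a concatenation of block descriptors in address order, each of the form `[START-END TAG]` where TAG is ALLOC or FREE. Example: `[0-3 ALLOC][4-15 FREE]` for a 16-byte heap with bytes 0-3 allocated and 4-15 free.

Op 1: a = malloc(1) -> a = 0; heap: [0-0 ALLOC][1-16 FREE]
Op 2: a = realloc(a, 8) -> a = 0; heap: [0-7 ALLOC][8-16 FREE]
Op 3: b = malloc(2) -> b = 8; heap: [0-7 ALLOC][8-9 ALLOC][10-16 FREE]
Op 4: free(b) -> (freed b); heap: [0-7 ALLOC][8-16 FREE]
Op 5: a = realloc(a, 2) -> a = 0; heap: [0-1 ALLOC][2-16 FREE]
Op 6: a = realloc(a, 3) -> a = 0; heap: [0-2 ALLOC][3-16 FREE]
Op 7: c = malloc(4) -> c = 3; heap: [0-2 ALLOC][3-6 ALLOC][7-16 FREE]

Answer: [0-2 ALLOC][3-6 ALLOC][7-16 FREE]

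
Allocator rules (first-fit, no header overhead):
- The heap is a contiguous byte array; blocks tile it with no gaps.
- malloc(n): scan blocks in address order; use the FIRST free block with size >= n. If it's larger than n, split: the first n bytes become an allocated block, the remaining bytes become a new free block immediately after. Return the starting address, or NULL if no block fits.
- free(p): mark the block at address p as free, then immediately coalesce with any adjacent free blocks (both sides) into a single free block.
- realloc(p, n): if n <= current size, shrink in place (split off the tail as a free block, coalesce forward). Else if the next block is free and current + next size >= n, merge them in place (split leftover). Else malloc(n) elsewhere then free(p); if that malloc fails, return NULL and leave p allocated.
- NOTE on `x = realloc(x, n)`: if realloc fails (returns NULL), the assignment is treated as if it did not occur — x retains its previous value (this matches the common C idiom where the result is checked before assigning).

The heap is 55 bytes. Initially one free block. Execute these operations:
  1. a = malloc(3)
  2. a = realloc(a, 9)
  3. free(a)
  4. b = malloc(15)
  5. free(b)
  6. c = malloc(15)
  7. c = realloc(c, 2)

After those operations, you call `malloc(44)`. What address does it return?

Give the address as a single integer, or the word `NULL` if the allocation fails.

Op 1: a = malloc(3) -> a = 0; heap: [0-2 ALLOC][3-54 FREE]
Op 2: a = realloc(a, 9) -> a = 0; heap: [0-8 ALLOC][9-54 FREE]
Op 3: free(a) -> (freed a); heap: [0-54 FREE]
Op 4: b = malloc(15) -> b = 0; heap: [0-14 ALLOC][15-54 FREE]
Op 5: free(b) -> (freed b); heap: [0-54 FREE]
Op 6: c = malloc(15) -> c = 0; heap: [0-14 ALLOC][15-54 FREE]
Op 7: c = realloc(c, 2) -> c = 0; heap: [0-1 ALLOC][2-54 FREE]
malloc(44): first-fit scan over [0-1 ALLOC][2-54 FREE] -> 2

Answer: 2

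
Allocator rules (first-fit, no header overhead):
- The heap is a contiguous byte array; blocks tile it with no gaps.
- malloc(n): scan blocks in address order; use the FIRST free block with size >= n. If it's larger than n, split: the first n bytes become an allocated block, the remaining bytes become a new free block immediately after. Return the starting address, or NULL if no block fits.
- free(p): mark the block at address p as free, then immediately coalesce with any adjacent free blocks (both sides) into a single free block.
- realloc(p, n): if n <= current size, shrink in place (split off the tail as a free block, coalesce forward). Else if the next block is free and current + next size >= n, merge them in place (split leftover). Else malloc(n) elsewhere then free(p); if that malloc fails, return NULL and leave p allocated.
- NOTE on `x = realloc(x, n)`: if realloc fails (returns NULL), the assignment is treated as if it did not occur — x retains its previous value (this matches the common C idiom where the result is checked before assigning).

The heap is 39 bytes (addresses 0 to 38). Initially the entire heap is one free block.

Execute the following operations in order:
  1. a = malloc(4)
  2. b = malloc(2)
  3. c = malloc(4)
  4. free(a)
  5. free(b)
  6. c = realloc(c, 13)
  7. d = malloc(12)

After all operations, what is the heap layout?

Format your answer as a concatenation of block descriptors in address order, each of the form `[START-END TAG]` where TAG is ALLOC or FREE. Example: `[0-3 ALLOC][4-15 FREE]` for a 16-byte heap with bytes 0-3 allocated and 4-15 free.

Op 1: a = malloc(4) -> a = 0; heap: [0-3 ALLOC][4-38 FREE]
Op 2: b = malloc(2) -> b = 4; heap: [0-3 ALLOC][4-5 ALLOC][6-38 FREE]
Op 3: c = malloc(4) -> c = 6; heap: [0-3 ALLOC][4-5 ALLOC][6-9 ALLOC][10-38 FREE]
Op 4: free(a) -> (freed a); heap: [0-3 FREE][4-5 ALLOC][6-9 ALLOC][10-38 FREE]
Op 5: free(b) -> (freed b); heap: [0-5 FREE][6-9 ALLOC][10-38 FREE]
Op 6: c = realloc(c, 13) -> c = 6; heap: [0-5 FREE][6-18 ALLOC][19-38 FREE]
Op 7: d = malloc(12) -> d = 19; heap: [0-5 FREE][6-18 ALLOC][19-30 ALLOC][31-38 FREE]

Answer: [0-5 FREE][6-18 ALLOC][19-30 ALLOC][31-38 FREE]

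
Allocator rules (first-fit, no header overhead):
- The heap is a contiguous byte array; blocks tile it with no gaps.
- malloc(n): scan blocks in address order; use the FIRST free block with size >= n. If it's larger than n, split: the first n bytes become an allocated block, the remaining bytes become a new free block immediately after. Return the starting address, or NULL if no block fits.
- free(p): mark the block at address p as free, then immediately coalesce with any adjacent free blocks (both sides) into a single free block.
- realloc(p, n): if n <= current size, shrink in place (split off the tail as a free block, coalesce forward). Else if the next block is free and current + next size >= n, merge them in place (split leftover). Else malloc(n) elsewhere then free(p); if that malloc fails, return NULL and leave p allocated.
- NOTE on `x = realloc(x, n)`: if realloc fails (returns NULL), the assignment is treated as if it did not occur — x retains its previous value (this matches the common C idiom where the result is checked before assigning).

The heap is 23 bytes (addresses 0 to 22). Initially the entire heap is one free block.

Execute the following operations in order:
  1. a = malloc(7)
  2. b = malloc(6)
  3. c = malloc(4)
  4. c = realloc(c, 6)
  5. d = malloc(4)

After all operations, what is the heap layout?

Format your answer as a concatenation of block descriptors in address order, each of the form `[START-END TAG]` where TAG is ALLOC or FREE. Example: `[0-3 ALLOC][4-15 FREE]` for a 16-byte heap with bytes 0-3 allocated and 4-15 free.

Op 1: a = malloc(7) -> a = 0; heap: [0-6 ALLOC][7-22 FREE]
Op 2: b = malloc(6) -> b = 7; heap: [0-6 ALLOC][7-12 ALLOC][13-22 FREE]
Op 3: c = malloc(4) -> c = 13; heap: [0-6 ALLOC][7-12 ALLOC][13-16 ALLOC][17-22 FREE]
Op 4: c = realloc(c, 6) -> c = 13; heap: [0-6 ALLOC][7-12 ALLOC][13-18 ALLOC][19-22 FREE]
Op 5: d = malloc(4) -> d = 19; heap: [0-6 ALLOC][7-12 ALLOC][13-18 ALLOC][19-22 ALLOC]

Answer: [0-6 ALLOC][7-12 ALLOC][13-18 ALLOC][19-22 ALLOC]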